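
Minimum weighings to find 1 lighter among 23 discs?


Each weighing has 3 outcomes (left heavy / balance / right heavy), so k weighings distinguish at most 3^k cases; splitting into three near-equal groups achieves this.
Need 3^k ≥ 23: 3^2 = 9 < 23 ≤ 3^3 = 27
k = ⌈log₃(23)⌉ = 3

3


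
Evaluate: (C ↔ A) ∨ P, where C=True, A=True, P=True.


C = True, A = True, P = True
Expression: (C ↔ A) ∨ P
Step 1: C ↔ A = (True iff True) (true when values match) = True
Step 2: (True) ∨ P = True OR True = True

True


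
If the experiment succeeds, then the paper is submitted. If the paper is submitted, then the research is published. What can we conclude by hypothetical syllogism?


Hypothetical syllogism: P → Q, Q → R ⊢ P → R
Premise 1: the experiment succeeds → the paper is submitted
Premise 2: the paper is submitted → the research is published
Chain the implications: the middle term (the paper is submitted) links the two.
Conclusion: If the experiment succeeds, then the research is published.

If the experiment succeeds, then the research is published.


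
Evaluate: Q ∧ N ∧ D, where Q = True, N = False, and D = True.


Q = True, N = False, D = True
Step 1: Q ∧ N = True AND False = False
Step 2: (False) ∧ D = (False) AND True = False
AND is true only when ALL operands are true.

False


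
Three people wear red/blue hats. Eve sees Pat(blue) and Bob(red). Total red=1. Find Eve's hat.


Total red = 1, seen red = 1
Own red = 1 - 1 = 0
Eve's hat is blue.

blue


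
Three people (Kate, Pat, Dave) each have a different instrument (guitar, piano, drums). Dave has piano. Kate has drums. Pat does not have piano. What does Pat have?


From clues:
  Dave → piano
  Kate → drums
By elimination, Pat gets the remaining.

guitar


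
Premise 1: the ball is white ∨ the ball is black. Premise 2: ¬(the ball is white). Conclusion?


Disjunctive syllogism: P ∨ Q, ¬P ⊢ Q
Disjunction: the ball is white ∨ the ball is black
We know it is not the case that the ball is white.
By disjunctive syllogism, the other disjunct must be true.

The ball is black


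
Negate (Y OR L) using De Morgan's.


De Morgan's law: ¬(P ∨ Q) ≡ ¬P ∧ ¬Q
¬(Y ∨ L) = ¬Y ∧ ¬L

¬Y ∧ ¬L


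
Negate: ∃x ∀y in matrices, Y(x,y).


Original: ∃x ∀y Y(x,y)
Rule: ¬∀→∃, ¬∃→∀, negate predicate.
Negation: ∀x ∃y ¬Y(x,y)

∀x ∃y ¬Y(x,y)


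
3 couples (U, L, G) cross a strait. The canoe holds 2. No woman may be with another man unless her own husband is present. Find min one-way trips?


Label couples U, L, G (H = husband, W = wife).
Counting alone: 6 people, the canoe carries 2 and someone must bring it back, so each round trip nets at most +1 on the far side until the last crossing → at least 9 trips. The jealousy constraint makes 9 impossible; the shortest valid schedule has 11:
1. WU+WL →  (far: WU,WL; near: HU,HL,HG,WG)
2. WU ←       (far: WL; near: HU,HL,HG,WU,WG)
3. WU+WG →  (far: WU,WL,WG; near: HU,HL,HG)
4. WU ←       (far: WL,WG; near: HU,HL,HG,WU)
5. HL+HG →  (far: HL,WL,HG,WG; near: HU,WU)
6. HL+WL ←  (far: HG,WG; near: HU,WU,HL,WL)
7. HU+HL →  (far: HU,HL,HG,WG; near: WU,WL)
8. WG ←       (far: HU,HL,HG; near: WU,WL,WG)
9. WU+WL →  (far: HU,WU,HL,WL,HG; near: WG)
10. HG ←      (far: HU,WU,HL,WL; near: HG,WG)
11. HG+WG → (far: all six; near: empty)
In every state each wife is either with her husband or with no other man.
Minimum trips = 11

11


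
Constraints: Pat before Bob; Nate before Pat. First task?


Constraints: Pat before Bob; Nate before Pat
The first task can have nothing scheduled before it, so it must never appear on the right of a 'before'.
Tasks appearing after some 'before': Bob, Pat.
The only task not in that list is Nate → it is first.

Nate


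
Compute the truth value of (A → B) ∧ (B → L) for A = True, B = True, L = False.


A = True, B = True, L = False
Step 1: A → B is false only when A=True and B=False. Result: True
Step 2: B → L is false only when B=True and L=False. Result: False
Step 3: True ∧ False = False

False


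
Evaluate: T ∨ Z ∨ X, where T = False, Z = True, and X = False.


T = False, Z = True, X = False
Step 1: T ∨ Z = False OR True = True
Step 2: True ∨ X = True OR False = True
OR is true when at least one operand is true.

True


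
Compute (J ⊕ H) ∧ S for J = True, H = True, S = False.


J = True, H = True, S = False
Step 1: J ⊕ H = True XOR True = False
Step 2: False ∧ S = False AND False = False
XOR true when exactly one of J,H is true; then AND with S.

False


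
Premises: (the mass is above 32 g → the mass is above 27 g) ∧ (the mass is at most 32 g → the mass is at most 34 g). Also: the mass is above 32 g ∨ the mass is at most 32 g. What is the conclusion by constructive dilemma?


Constructive dilemma: (P → Q) ∧ (R → S), P ∨ R ⊢ Q ∨ S
Premise 1: the mass is above 32 g → the mass is above 27 g
Premise 2: the mass is at most 32 g → the mass is at most 34 g
Premise 3: the mass is above 32 g ∨ the mass is at most 32 g
Case 1: Assuming the mass is above 32 g, then by Premise 1, the mass is above 27 g.
Case 2: Assuming the mass is at most 32 g, then by Premise 2, the mass is at most 34 g.
Since one of the mass is above 32 g or the mass is at most 32 g must hold, we get the mass is above 27 g or the mass is at most 34 g.

The mass is above 27 g or the mass is at most 34 g.


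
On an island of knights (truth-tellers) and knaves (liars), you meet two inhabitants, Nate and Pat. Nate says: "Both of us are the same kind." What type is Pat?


Nate says: "Both of us are the same kind."
Case 1: Nate is a Knight (truth-teller)
  Statement is true → they ARE the same → Pat is also a Knight
Case 2: Nate is a Knave (liar)
  Statement is false → they are NOT the same → Pat is a Knight
In both cases, Pat is a Knight.

Knight


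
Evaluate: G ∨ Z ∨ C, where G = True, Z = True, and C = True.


G = True, Z = True, C = True
Step 1: G ∨ Z = True OR True = True
Step 2: True ∨ C = True OR True = True
OR is true when at least one operand is true.

True


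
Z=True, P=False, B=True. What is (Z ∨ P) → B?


Z = True, P = False, B = True
Expression: (Z ∨ P) → B
Step 1: Z ∨ P = True OR False = True
Step 2: (True) → B = True → True (false only if antecedent True and consequent False) = True

True


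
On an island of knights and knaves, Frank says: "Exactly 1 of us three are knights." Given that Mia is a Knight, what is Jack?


Frank claims exactly 1 knights among Frank, Mia, Jack.
Given: Mia is a Knight.

Case 1: Frank is a Knight (tells truth)
  Then exactly 1 of the three are knights.
  Counting Frank, Mia: 2 knight(s) so far. Need -1 more → impossible.
Case 2: Frank is a Knave (lies)
  Then the count is NOT 1.
  If Jack = Knave, count = 1 = 1 → claim would be true, contradicts lie.
  If Jack = Knight, count = 2 ≠ 1 → lie confirmed ✓

Jack is a Knight.

Knight


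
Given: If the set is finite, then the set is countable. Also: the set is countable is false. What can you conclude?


Modus tollens: P → Q, ¬Q ⊢ ¬P
P: the set is finite
Q: the set is countable
We have P → Q and Q is false.
By modus tollens, P must be false.

It is not the case that the set is finite


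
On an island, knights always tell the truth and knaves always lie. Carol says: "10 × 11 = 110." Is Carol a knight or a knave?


Statement: "10 × 11 = 110."
Actual: 10 × 11 = 110
Claimed: 110
Statement is TRUE → Carol tells the truth → Knight

Knight


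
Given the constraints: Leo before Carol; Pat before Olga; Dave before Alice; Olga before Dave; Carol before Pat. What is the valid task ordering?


Constraints: Leo before Carol; Pat before Olga; Dave before Alice; Olga before Dave; Carol before Pat
Method: repeatedly schedule the remaining task that has no remaining task required before it.
  Step 1: remaining {Leo, Carol, Dave, Olga, Pat, Alice}; every task except Leo still has a predecessor pending → schedule Leo.
  Step 2: remaining {Carol, Dave, Olga, Pat, Alice}; every task except Carol still has a predecessor pending → schedule Carol.
  Step 3: remaining {Dave, Olga, Pat, Alice}; every task except Pat still has a predecessor pending → schedule Pat.
  Step 4: remaining {Dave, Olga, Alice}; every task except Olga still has a predecessor pending → schedule Olga.
  Step 5: remaining {Dave, Alice}; every task except Dave still has a predecessor pending → schedule Dave.
  Step 6: only Alice remains → schedule Alice.
Resulting order:

Leo → Carol → Pat → Olga → Dave → Alice


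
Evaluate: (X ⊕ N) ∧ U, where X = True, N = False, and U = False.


X = True, N = False, U = False
Step 1: X ⊕ N = True XOR False = True
Step 2: True ∧ U = True AND False = False
XOR true when exactly one of X,N is true; then AND with U.

False


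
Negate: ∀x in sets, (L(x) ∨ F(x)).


Original: ∀x (L(x) ∨ F(x))
Rule: ¬∀→∃, ¬∃→∀, negate predicate.
Negation: ∃x (¬L(x) ∧ ¬F(x))

∃x (¬L(x) ∧ ¬F(x))


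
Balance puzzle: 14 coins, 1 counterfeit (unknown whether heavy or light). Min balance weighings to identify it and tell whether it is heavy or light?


Let n = 14. 28 possibilities (n coins × lighter/heavier); each weighing has 3 outcomes.
Bound for k weighings: say the first weighing puts j coins on each pan. If it tips, the 2j weighed coins remain suspects (each with a known direction) and k-1 weighings give 3^(k-1) outcomes; 3^(k-1) is odd, so 2j ≤ 3^(k-1) - 1. If it balances, the n - 2j unweighed coins remain with direction unknown: 2(n - 2j) ≤ 3^(k-1) - 1 by the same parity argument. Adding, n ≤ (3^(k-1) - 1) + (3^(k-1) - 1)/2 = (3^k - 3)/2, and the classical three-group strategy achieves this (3 coins in 2 weighings, 12 in 3, 39 in 4, 120 in 5).
So we need the smallest k with (3^k - 3)/2 ≥ 14.
k = 3: (3^3 - 3)/2 = 12 < 14 ✗
k = 4: (3^4 - 3)/2 = 39 ≥ 14 ✓

4


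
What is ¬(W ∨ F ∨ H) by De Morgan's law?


De Morgan's law: ¬(P ∨ Q ∨ R) ≡ ¬P ∧ ¬Q ∧ ¬R
¬(W ∨ F ∨ H) = ¬W ∧ ¬F ∧ ¬H

¬W ∧ ¬F ∧ ¬H


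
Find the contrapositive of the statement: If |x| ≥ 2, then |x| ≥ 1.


Original: If |x| ≥ 2, then |x| ≥ 1
Contrapositive: If ¬Q, then ¬P
Negate Q: not (|x| ≥ 1)
Negate P: not (|x| ≥ 2)

If not (|x| ≥ 1), then not (|x| ≥ 2).


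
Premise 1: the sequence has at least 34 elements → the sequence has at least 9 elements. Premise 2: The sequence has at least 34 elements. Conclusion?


Modus ponens: P → Q, P ⊢ Q
P: the sequence has at least 34 elements
Q: the sequence has at least 9 elements
We have P → Q and P is true.
By modus ponens, Q must be true.

The sequence has at least 9 elements


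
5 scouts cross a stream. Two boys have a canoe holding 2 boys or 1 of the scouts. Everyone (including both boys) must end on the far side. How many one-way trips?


Per crossing of one of the scouts: boys→, one←, one of the scouts→, one← = 4 trips
5 × 4 = 20, + 1 final boys→ = 21
Minimum trips = 21

21


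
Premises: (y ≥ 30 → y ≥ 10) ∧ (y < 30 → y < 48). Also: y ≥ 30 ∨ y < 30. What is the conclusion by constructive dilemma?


Constructive dilemma: (P → Q) ∧ (R → S), P ∨ R ⊢ Q ∨ S
Premise 1: y ≥ 30 → y ≥ 10
Premise 2: y < 30 → y < 48
Premise 3: y ≥ 30 ∨ y < 30
Case 1: Assuming y ≥ 30, then by Premise 1, y ≥ 10.
Case 2: Assuming y < 30, then by Premise 2, y < 48.
Since one of y ≥ 30 or y < 30 must hold, we get y ≥ 10 or y < 48.

y ≥ 10 or y < 48.


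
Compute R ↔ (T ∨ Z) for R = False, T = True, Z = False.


R = False, T = True, Z = False
Step 1: T ∨ Z = True OR False = True
Step 2: R ↔ (True): true when both sides have same truth value.
Result: False ↔ True = False

False


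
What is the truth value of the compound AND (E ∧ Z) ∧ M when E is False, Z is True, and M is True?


E = False, Z = True, M = True
Step 1: E ∧ Z = False AND True = False
Step 2: False ∧ M = False AND True = False
AND is true only when ALL operands are true.

False


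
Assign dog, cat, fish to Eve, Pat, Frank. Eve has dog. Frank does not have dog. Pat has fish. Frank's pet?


From clues:
  Eve → dog
  Pat → fish
By elimination, Frank gets the remaining.

cat


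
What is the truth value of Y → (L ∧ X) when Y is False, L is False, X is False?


Y = False, L = False, X = False
Step 1: L ∧ X = False AND False = False
Step 2: Y → (False): false only when Y=True and consequent=False.
Result: True

True


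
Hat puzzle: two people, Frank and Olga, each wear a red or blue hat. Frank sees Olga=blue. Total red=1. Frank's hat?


Total red = 1, Olga = blue
Red accounted for: 0
Remaining for Frank: 1
Frank's hat is red.

red


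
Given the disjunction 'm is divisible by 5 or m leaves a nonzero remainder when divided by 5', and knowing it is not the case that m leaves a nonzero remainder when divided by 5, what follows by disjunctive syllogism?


Disjunctive syllogism: P ∨ Q, ¬P ⊢ Q
Disjunction: m is divisible by 5 ∨ m leaves a nonzero remainder when divided by 5
We know it is not the case that m leaves a nonzero remainder when divided by 5.
By disjunctive syllogism, the other disjunct must be true.

m is divisible by 5


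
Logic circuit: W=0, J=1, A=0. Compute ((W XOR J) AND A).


W XOR J = 0^1 = 1
1 AND 0 = 0

0


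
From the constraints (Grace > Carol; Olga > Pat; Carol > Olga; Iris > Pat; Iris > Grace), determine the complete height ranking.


Constraints: Grace > Carol; Olga > Pat; Carol > Olga; Iris > Pat; Iris > Grace
Method: at each step, the next-highest is the one remaining person who never appears on the smaller side of a constraint between remaining people.
  Step 1: remaining {Grace, Iris, Carol, Olga, Pat}; on the smaller side: {Grace, Carol, Olga, Pat} → Iris is next (Iris > Pat; Iris > Grace).
  Step 2: remaining {Grace, Carol, Olga, Pat}; on the smaller side: {Carol, Olga, Pat} → Grace is next (Grace > Carol).
  Step 3: remaining {Carol, Olga, Pat}; on the smaller side: {Olga, Pat} → Carol is next (Carol > Olga).
  Step 4: remaining {Olga, Pat}; on the smaller side: {Pat} → Olga is next (Olga > Pat).
  Step 5: only Pat remains → lowest.
Final ranking (highest to lowest):

Iris > Grace > Carol > Olga > Pat


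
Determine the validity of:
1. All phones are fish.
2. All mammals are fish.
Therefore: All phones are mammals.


Premise 1: All phones are fish.
Premise 2: All mammals are fish.
Conclusion: All phones are mammals.
Fallacy: undistributed middle. fish is predicate in both.
Counterexample: phones and mammals could be disjoint subsets of fish.

Invalid


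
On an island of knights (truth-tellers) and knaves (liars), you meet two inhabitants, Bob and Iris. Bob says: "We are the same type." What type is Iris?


Bob says: "We are the same type."
Case 1: Bob is a Knight (truth-teller)
  Statement is true → they ARE the same → Iris is also a Knight
Case 2: Bob is a Knave (liar)
  Statement is false → they are NOT the same → Iris is a Knight
In both cases, Iris is a Knight.

Knight


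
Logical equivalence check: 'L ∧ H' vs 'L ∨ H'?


Expression 1: L ∧ H
Expression 2: L ∨ H
Truth table (L H | Expr1 Expr2):
  T T |   T     T
  T F |   F     T   ← differ
  F T |   F     T   ← differ
  F F |   F     F
Counterexample: L=T, H=F gives Expr1 = F but Expr2 = T, so the expressions are NOT logically equivalent.

No


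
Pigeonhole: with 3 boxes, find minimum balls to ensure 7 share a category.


Pigeonhole: to guarantee k in one of n categories, need (k-1)×n + 1.
k = 7, n = 3
Minimum = (7-1) × 3 + 1 = 6 × 3 + 1

19


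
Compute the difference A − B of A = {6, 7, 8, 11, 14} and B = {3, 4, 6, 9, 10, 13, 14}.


A = {6, 7, 8, 11, 14}
B = {3, 4, 6, 9, 10, 13, 14}
Operation: difference A − B
In A but not B: 7, 8, 11

{7, 8, 11}


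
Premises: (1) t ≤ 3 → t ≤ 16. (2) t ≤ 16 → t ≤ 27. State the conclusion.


Hypothetical syllogism: P → Q, Q → R ⊢ P → R
Premise 1: t ≤ 3 → t ≤ 16
Premise 2: t ≤ 16 → t ≤ 27
Chain the implications: the middle term (t ≤ 16) links the two.
Conclusion: If t ≤ 3, then t ≤ 27.

If t ≤ 3, then t ≤ 27.


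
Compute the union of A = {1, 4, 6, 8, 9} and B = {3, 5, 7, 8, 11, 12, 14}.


A = {1, 4, 6, 8, 9}
B = {3, 5, 7, 8, 11, 12, 14}
Operation: union
All elements combined: 1, 3, 4, 5, 6, 7, 8, 9, 11, 12, 14

{1, 3, 4, 5, 6, 7, 8, 9, 11, 12, 14}


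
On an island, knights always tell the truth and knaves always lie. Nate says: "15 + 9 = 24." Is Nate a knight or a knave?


Statement: "15 + 9 = 24."
Actual: 15 + 9 = 24
Claimed: 24
Statement is TRUE → Nate tells the truth → Knight

Knight


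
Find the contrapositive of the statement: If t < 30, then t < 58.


Original: If t < 30, then t < 58
Contrapositive: If ¬Q, then ¬P
Negate Q: not (t < 58)
Negate P: not (t < 30)

If not (t < 58), then not (t < 30).


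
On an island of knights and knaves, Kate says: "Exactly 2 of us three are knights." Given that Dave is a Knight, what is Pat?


Kate claims exactly 2 knights among Kate, Dave, Pat.
Given: Dave is a Knight.

Case 1: Kate is a Knight (tells truth)
  Then exactly 2 of the three are knights.
  Counting Kate, Dave: 2 knight(s) so far. Need 0 more → Pat = Knave.
Case 2: Kate is a Knave (lies)
  Then the count is NOT 2.
  If Pat = Knight, count = 2 = 2 → claim would be true, contradicts lie.
  If Pat = Knave, count = 1 ≠ 2 → lie confirmed ✓

Pat is a Knave.

Knave


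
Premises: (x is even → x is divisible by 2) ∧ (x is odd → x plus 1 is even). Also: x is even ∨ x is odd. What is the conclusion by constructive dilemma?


Constructive dilemma: (P → Q) ∧ (R → S), P ∨ R ⊢ Q ∨ S
Premise 1: x is even → x is divisible by 2
Premise 2: x is odd → x plus 1 is even
Premise 3: x is even ∨ x is odd
Case 1: Assuming x is even, then by Premise 1, x is divisible by 2.
Case 2: Assuming x is odd, then by Premise 2, x plus 1 is even.
Since one of x is even or x is odd must hold, we get x is divisible by 2 or x plus 1 is even.

x is divisible by 2 or x plus 1 is even.


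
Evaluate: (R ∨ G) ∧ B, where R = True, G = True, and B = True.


R = True, G = True, B = True
Step 1: R ∨ G = True OR True = True
Step 2: True ∧ B = True AND True = True
OR is true when at least one operand is true; AND requires both.

True


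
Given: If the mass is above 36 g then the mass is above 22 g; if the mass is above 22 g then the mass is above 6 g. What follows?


Hypothetical syllogism: P → Q, Q → R ⊢ P → R
Premise 1: the mass is above 36 g → the mass is above 22 g
Premise 2: the mass is above 22 g → the mass is above 6 g
Chain the implications: the middle term (the mass is above 22 g) links the two.
Conclusion: If the mass is above 36 g, then the mass is above 6 g.

If the mass is above 36 g, then the mass is above 6 g.


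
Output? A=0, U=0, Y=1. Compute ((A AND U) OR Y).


A AND U = 0&0 = 0
0 OR 1 = 1

1


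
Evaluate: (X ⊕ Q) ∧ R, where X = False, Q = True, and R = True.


X = False, Q = True, R = True
Step 1: X ⊕ Q = False XOR True = True
Step 2: True ∧ R = True AND True = True
XOR true when exactly one of X,Q is true; then AND with R.

True


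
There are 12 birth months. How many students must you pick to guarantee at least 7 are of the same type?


Pigeonhole: to guarantee k in one of n categories, need (k-1)×n + 1.
k = 7, n = 12
Minimum = (7-1) × 12 + 1 = 6 × 12 + 1

73


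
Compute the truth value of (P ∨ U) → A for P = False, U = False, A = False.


P = False, U = False, A = False
Step 1: P ∨ U = False OR False = False
Step 2: (False) → A: false only when antecedent=True and A=False.
Result: True

True


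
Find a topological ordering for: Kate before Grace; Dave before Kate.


Constraints: Kate before Grace; Dave before Kate
Method: repeatedly schedule the remaining task that has no remaining task required before it.
  Step 1: remaining {Grace, Kate, Dave}; every task except Dave still has a predecessor pending → schedule Dave.
  Step 2: remaining {Grace, Kate}; every task except Kate still has a predecessor pending → schedule Kate.
  Step 3: only Grace remains → schedule Grace.
Resulting order:

Dave → Kate → Grace


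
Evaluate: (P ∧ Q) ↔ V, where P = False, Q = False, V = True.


P = False, Q = False, V = True
Step 1: P ∧ Q = False AND False = False
Step 2: (False) ↔ V: true when both sides have same truth value.
Result: False ↔ True = False

False


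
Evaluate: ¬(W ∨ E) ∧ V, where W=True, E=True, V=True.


W = True, E = True, V = True
Expression: ¬(W ∨ E) ∧ V
Step 1: W ∨ E = True OR True = True
Step 2: ¬(W ∨ E) = NOT True = False
Step 3: (False) ∧ V = False AND True = False

False


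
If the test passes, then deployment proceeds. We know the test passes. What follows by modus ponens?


Modus ponens: P → Q, P ⊢ Q
P: the test passes
Q: deployment proceeds
We have P → Q and P is true.
By modus ponens, Q must be true.

Deployment proceeds


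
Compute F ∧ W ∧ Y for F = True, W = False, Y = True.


F = True, W = False, Y = True
Step 1: F ∧ W = True AND False = False
Step 2: (False) ∧ Y = (False) AND True = False
AND is true only when ALL operands are true.

False


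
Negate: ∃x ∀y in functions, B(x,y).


Original: ∃x ∀y B(x,y)
Rule: ¬∀→∃, ¬∃→∀, negate predicate.
Negation: ∀x ∃y ¬B(x,y)

∀x ∃y ¬B(x,y)


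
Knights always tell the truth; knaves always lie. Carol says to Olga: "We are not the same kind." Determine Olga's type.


Carol says: "We are not the same kind."
Case 1: Carol is a Knight (truth-teller)
  Statement is true → they ARE different → Olga is a Knave
Case 2: Carol is a Knave (liar)
  Statement is false → they are NOT different → Olga is a Knave
In both cases, Olga is a Knave.

Knave


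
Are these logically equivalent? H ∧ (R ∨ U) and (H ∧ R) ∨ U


Expression 1: H ∧ (R ∨ U)
Expression 2: (H ∧ R) ∨ U
Truth table (H R U | Expr1 Expr2):
  T T T |   T     T
  T T F |   T     T
  T F T |   T     T
  T F F |   F     F
  F T T |   F     T   ← differ
  F T F |   F     F
  F F T |   F     T   ← differ
  F F F |   F     F
Counterexample: H=F, R=T, U=T gives Expr1 = F but Expr2 = T, so the expressions are NOT logically equivalent.

No


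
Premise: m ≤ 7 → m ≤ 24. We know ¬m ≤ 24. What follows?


Modus tollens: P → Q, ¬Q ⊢ ¬P
P: m ≤ 7
Q: m ≤ 24
We have P → Q and Q is false.
By modus tollens, P must be false.

It is not the case that m ≤ 7


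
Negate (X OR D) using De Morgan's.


De Morgan's law: ¬(P ∨ Q) ≡ ¬P ∧ ¬Q
¬(X ∨ D) = ¬X ∧ ¬D

¬X ∧ ¬D


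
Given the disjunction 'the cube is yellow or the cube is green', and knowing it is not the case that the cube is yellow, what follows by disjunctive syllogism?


Disjunctive syllogism: P ∨ Q, ¬P ⊢ Q
Disjunction: the cube is yellow ∨ the cube is green
We know it is not the case that the cube is yellow.
By disjunctive syllogism, the other disjunct must be true.

The cube is green


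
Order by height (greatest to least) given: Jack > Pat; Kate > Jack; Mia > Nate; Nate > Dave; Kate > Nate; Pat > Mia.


Constraints: Jack > Pat; Kate > Jack; Mia > Nate; Nate > Dave; Kate > Nate; Pat > Mia
Method: at each step, the next-highest is the one remaining person who never appears on the smaller side of a constraint between remaining people.
  Step 1: remaining {Dave, Pat, Nate, Jack, Kate, Mia}; on the smaller side: {Dave, Pat, Nate, Jack, Mia} → Kate is next (Kate > Jack; Kate > Nate).
  Step 2: remaining {Dave, Pat, Nate, Jack, Mia}; on the smaller side: {Dave, Pat, Nate, Mia} → Jack is next (Jack > Pat).
  Step 3: remaining {Dave, Pat, Nate, Mia}; on the smaller side: {Dave, Nate, Mia} → Pat is next (Pat > Mia).
  Step 4: remaining {Dave, Nate, Mia}; on the smaller side: {Dave, Nate} → Mia is next (Mia > Nate).
  Step 5: remaining {Dave, Nate}; on the smaller side: {Dave} → Nate is next (Nate > Dave).
  Step 6: only Dave remains → lowest.
Final ranking (highest to lowest):

Kate > Jack > Pat > Mia > Nate > Dave


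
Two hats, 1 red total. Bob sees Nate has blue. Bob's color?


Total red = 1, Nate = blue
Red accounted for: 0
Remaining for Bob: 1
Bob's hat is red.

red


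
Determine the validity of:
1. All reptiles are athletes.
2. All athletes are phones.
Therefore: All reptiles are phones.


Premise 1: All reptiles are athletes.
Premise 2: All athletes are phones.
Conclusion: All reptiles are phones.
Barbara syllogism (AAA-1): All A are B, All B are C → All A are C.
Middle term (athletes) distributed in premise 2.

Valid


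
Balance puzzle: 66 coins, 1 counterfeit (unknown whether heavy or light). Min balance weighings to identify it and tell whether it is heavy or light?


Let n = 66. 132 possibilities (n coins × lighter/heavier); each weighing has 3 outcomes.
Bound for k weighings: say the first weighing puts j coins on each pan. If it tips, the 2j weighed coins remain suspects (each with a known direction) and k-1 weighings give 3^(k-1) outcomes; 3^(k-1) is odd, so 2j ≤ 3^(k-1) - 1. If it balances, the n - 2j unweighed coins remain with direction unknown: 2(n - 2j) ≤ 3^(k-1) - 1 by the same parity argument. Adding, n ≤ (3^(k-1) - 1) + (3^(k-1) - 1)/2 = (3^k - 3)/2, and the classical three-group strategy achieves this (3 coins in 2 weighings, 12 in 3, 39 in 4, 120 in 5).
So we need the smallest k with (3^k - 3)/2 ≥ 66.
k = 4: (3^4 - 3)/2 = 39 < 66 ✗
k = 5: (3^5 - 3)/2 = 120 ≥ 66 ✓

5


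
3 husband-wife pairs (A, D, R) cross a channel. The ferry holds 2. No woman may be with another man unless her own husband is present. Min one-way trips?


Label couples A, D, R (H = husband, W = wife).
Counting alone: 6 people, the ferry carries 2 and someone must bring it back, so each round trip nets at most +1 on the far side until the last crossing → at least 9 trips. The jealousy constraint makes 9 impossible; the shortest valid schedule has 11:
1. WA+WD →  (far: WA,WD; near: HA,HD,HR,WR)
2. WA ←       (far: WD; near: HA,HD,HR,WA,WR)
3. WA+WR →  (far: WA,WD,WR; near: HA,HD,HR)
4. WA ←       (far: WD,WR; near: HA,HD,HR,WA)
5. HD+HR →  (far: HD,WD,HR,WR; near: HA,WA)
6. HD+WD ←  (far: HR,WR; near: HA,WA,HD,WD)
7. HA+HD →  (far: HA,HD,HR,WR; near: WA,WD)
8. WR ←       (far: HA,HD,HR; near: WA,WD,WR)
9. WA+WD →  (far: HA,WA,HD,WD,HR; near: WR)
10. HR ←      (far: HA,WA,HD,WD; near: HR,WR)
11. HR+WR → (far: all six; near: empty)
In every state each wife is either with her husband or with no other man.
Minimum trips = 11

11


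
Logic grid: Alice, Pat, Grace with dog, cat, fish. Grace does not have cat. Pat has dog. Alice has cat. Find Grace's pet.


From clues:
  Alice → cat
  Pat → dog
By elimination, Grace gets the remaining.

fish


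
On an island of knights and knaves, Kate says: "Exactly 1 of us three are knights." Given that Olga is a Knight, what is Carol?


Kate claims exactly 1 knights among Kate, Olga, Carol.
Given: Olga is a Knight.

Case 1: Kate is a Knight (tells truth)
  Then exactly 1 of the three are knights.
  Counting Kate, Olga: 2 knight(s) so far. Need -1 more → impossible.
Case 2: Kate is a Knave (lies)
  Then the count is NOT 1.
  If Carol = Knave, count = 1 = 1 → claim would be true, contradicts lie.
  If Carol = Knight, count = 2 ≠ 1 → lie confirmed ✓

Carol is a Knight.

Knight


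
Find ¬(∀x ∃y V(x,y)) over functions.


Original: ∀x ∃y V(x,y)
Rule: ¬∀→∃, ¬∃→∀, negate predicate.
Negation: ∃x ∀y ¬V(x,y)

∃x ∀y ¬V(x,y)


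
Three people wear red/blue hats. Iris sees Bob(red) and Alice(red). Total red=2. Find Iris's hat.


Total red = 2, seen red = 2
Own red = 2 - 2 = 0
Iris's hat is blue.

blue


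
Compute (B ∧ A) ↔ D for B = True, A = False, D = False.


B = True, A = False, D = False
Step 1: B ∧ A = True AND False = False
Step 2: (False) ↔ D: true when both sides have same truth value.
Result: False ↔ False = True

True


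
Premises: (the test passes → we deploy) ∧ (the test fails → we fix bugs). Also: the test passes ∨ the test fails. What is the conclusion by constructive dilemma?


Constructive dilemma: (P → Q) ∧ (R → S), P ∨ R ⊢ Q ∨ S
Premise 1: the test passes → we deploy
Premise 2: the test fails → we fix bugs
Premise 3: the test passes ∨ the test fails
Case 1: Assuming the test passes, then by Premise 1, we deploy.
Case 2: Assuming the test fails, then by Premise 2, we fix bugs.
Since one of the test passes or the test fails must hold, we get we deploy or we fix bugs.

We deploy or we fix bugs.


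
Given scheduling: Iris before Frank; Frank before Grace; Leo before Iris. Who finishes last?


Constraints: Iris before Frank; Frank before Grace; Leo before Iris
The last task can have nothing scheduled after it, so it must never appear on the left of a 'before'.
Tasks appearing before some other task: Iris, Frank, Leo.
The only task not in that list is Grace → it is last.

Grace


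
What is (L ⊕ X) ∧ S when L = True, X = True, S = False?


L = True, X = True, S = False
Step 1: L ⊕ X = True XOR True = False
Step 2: False ∧ S = False AND False = False
XOR true when exactly one of L,X is true; then AND with S.

False


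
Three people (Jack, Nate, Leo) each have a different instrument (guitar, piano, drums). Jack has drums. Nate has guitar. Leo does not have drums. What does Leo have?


From clues:
  Nate → guitar
  Jack → drums
By elimination, Leo gets the remaining.

piano


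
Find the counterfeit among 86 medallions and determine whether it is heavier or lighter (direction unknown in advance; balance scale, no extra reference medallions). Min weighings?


Let n = 86. 172 possibilities (n medallions × lighter/heavier); each weighing has 3 outcomes.
Bound for k weighings: say the first weighing puts j medallions on each pan. If it tips, the 2j weighed medallions remain suspects (each with a known direction) and k-1 weighings give 3^(k-1) outcomes; 3^(k-1) is odd, so 2j ≤ 3^(k-1) - 1. If it balances, the n - 2j unweighed medallions remain with direction unknown: 2(n - 2j) ≤ 3^(k-1) - 1 by the same parity argument. Adding, n ≤ (3^(k-1) - 1) + (3^(k-1) - 1)/2 = (3^k - 3)/2, and the classical three-group strategy achieves this (3 medallions in 2 weighings, 12 in 3, 39 in 4, 120 in 5).
So we need the smallest k with (3^k - 3)/2 ≥ 86.
k = 4: (3^4 - 3)/2 = 39 < 86 ✗
k = 5: (3^5 - 3)/2 = 120 ≥ 86 ✓

5


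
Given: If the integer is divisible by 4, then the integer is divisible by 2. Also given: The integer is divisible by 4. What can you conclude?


Modus ponens: P → Q, P ⊢ Q
P: the integer is divisible by 4
Q: the integer is divisible by 2
We have P → Q and P is true.
By modus ponens, Q must be true.

The integer is divisible by 2


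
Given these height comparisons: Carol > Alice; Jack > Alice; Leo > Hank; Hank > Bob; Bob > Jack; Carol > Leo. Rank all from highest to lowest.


Constraints: Carol > Alice; Jack > Alice; Leo > Hank; Hank > Bob; Bob > Jack; Carol > Leo
Method: at each step, the next-highest is the one remaining person who never appears on the smaller side of a constraint between remaining people.
  Step 1: remaining {Jack, Alice, Carol, Hank, Bob, Leo}; on the smaller side: {Jack, Alice, Hank, Bob, Leo} → Carol is next (Carol > Alice; Carol > Leo).
  Step 2: remaining {Jack, Alice, Hank, Bob, Leo}; on the smaller side: {Jack, Alice, Hank, Bob} → Leo is next (Leo > Hank).
  Step 3: remaining {Jack, Alice, Hank, Bob}; on the smaller side: {Jack, Alice, Bob} → Hank is next (Hank > Bob).
  Step 4: remaining {Jack, Alice, Bob}; on the smaller side: {Jack, Alice} → Bob is next (Bob > Jack).
  Step 5: remaining {Jack, Alice}; on the smaller side: {Alice} → Jack is next (Jack > Alice).
  Step 6: only Alice remains → lowest.
Final ranking (highest to lowest):

Carol > Leo > Hank > Bob > Jack > Alice


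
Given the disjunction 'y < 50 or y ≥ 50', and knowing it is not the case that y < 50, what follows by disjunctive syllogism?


Disjunctive syllogism: P ∨ Q, ¬P ⊢ Q
Disjunction: y < 50 ∨ y ≥ 50
We know it is not the case that y < 50.
By disjunctive syllogism, the other disjunct must be true.

y ≥ 50


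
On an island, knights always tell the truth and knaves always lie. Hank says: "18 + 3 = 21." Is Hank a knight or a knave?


Statement: "18 + 3 = 21."
Actual: 18 + 3 = 21
Claimed: 21
Statement is TRUE → Hank tells the truth → Knight

Knight


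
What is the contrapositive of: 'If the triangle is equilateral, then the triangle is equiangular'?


Original: If the triangle is equilateral, then the triangle is equiangular
Contrapositive: If ¬Q, then ¬P
Negate Q: not (the triangle is equiangular)
Negate P: not (the triangle is equilateral)

If not (the triangle is equiangular), then not (the triangle is equilateral).


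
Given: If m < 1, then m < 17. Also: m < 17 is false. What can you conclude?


Modus tollens: P → Q, ¬Q ⊢ ¬P
P: m < 1
Q: m < 17
We have P → Q and Q is false.
By modus tollens, P must be false.

It is not the case that m < 1


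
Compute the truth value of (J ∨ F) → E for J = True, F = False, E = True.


J = True, F = False, E = True
Step 1: J ∨ F = True OR False = True
Step 2: (True) → E: false only when antecedent=True and E=False.
Result: True

True


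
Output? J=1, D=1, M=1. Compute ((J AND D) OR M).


J AND D = 1&1 = 1
1 OR 1 = 1

1


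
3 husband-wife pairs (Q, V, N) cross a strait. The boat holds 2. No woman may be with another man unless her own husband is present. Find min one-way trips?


Label couples Q, V, N (H = husband, W = wife).
Counting alone: 6 people, the boat carries 2 and someone must bring it back, so each round trip nets at most +1 on the far side until the last crossing → at least 9 trips. The jealousy constraint makes 9 impossible; the shortest valid schedule has 11:
1. WQ+WV →  (far: WQ,WV; near: HQ,HV,HN,WN)
2. WQ ←       (far: WV; near: HQ,HV,HN,WQ,WN)
3. WQ+WN →  (far: WQ,WV,WN; near: HQ,HV,HN)
4. WQ ←       (far: WV,WN; near: HQ,HV,HN,WQ)
5. HV+HN →  (far: HV,WV,HN,WN; near: HQ,WQ)
6. HV+WV ←  (far: HN,WN; near: HQ,WQ,HV,WV)
7. HQ+HV →  (far: HQ,HV,HN,WN; near: WQ,WV)
8. WN ←       (far: HQ,HV,HN; near: WQ,WV,WN)
9. WQ+WV →  (far: HQ,WQ,HV,WV,HN; near: WN)
10. HN ←      (far: HQ,WQ,HV,WV; near: HN,WN)
11. HN+WN → (far: all six; near: empty)
In every state each wife is either with her husband or with no other man.
Minimum trips = 11

11


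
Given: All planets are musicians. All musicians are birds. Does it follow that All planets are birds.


Premise 1: All planets are musicians.
Premise 2: All musicians are birds.
Conclusion: All planets are birds.
Barbara syllogism (AAA-1): All A are B, All B are C → All A are C.
Middle term (musicians) distributed in premise 2.

Valid


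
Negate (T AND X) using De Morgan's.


De Morgan's law: ¬(P ∧ Q) ≡ ¬P ∨ ¬Q
¬(T ∧ X) = ¬T ∨ ¬X

¬T ∨ ¬X


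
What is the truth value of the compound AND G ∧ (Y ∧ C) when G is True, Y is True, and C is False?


G = True, Y = True, C = False
Step 1: Y ∧ C = True AND False = False
Step 2: G ∧ False = True AND False = False
AND is true only when ALL operands are true.

False


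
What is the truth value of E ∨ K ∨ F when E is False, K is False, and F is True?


E = False, K = False, F = True
Step 1: E ∨ K = False OR False = False
Step 2: False ∨ F = False OR True = True
OR is true when at least one operand is true.

True


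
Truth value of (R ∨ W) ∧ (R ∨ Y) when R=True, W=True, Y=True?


R = True, W = True, Y = True
Expression: (R ∨ W) ∧ (R ∨ Y)
Step 1: R ∨ W = True OR True = True
Step 2: R ∨ Y = True OR True = True
Step 3: (True) ∧ (True) = True AND True = True

True


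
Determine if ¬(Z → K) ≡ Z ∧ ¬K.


Expression 1: ¬(Z → K)
Expression 2: Z ∧ ¬K
Truth table (Z K | Expr1 Expr2):
  T T |   F     F
  T F |   T     T
  F T |   F     F
  F F |   F     F
All 4 rows agree, so the expressions are logically equivalent.

Yes


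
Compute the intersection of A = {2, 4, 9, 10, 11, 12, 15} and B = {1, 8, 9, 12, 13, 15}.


A = {2, 4, 9, 10, 11, 12, 15}
B = {1, 8, 9, 12, 13, 15}
Operation: intersection
Elements in both: 9, 12, 15

{9, 12, 15}


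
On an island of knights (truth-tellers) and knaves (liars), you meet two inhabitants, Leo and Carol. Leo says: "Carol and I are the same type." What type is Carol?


Leo says: "Carol and I are the same type."
Case 1: Leo is a Knight (truth-teller)
  Statement is true → they ARE the same → Carol is also a Knight
Case 2: Leo is a Knave (liar)
  Statement is false → they are NOT the same → Carol is a Knight
In both cases, Carol is a Knight.

Knight


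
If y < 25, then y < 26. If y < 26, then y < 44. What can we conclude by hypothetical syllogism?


Hypothetical syllogism: P → Q, Q → R ⊢ P → R
Premise 1: y < 25 → y < 26
Premise 2: y < 26 → y < 44
Chain the implications: the middle term (y < 26) links the two.
Conclusion: If y < 25, then y < 44.

If y < 25, then y < 44.


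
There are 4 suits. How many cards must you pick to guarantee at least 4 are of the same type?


Pigeonhole: to guarantee k in one of n categories, need (k-1)×n + 1.
k = 4, n = 4
Minimum = (4-1) × 4 + 1 = 3 × 4 + 1

13


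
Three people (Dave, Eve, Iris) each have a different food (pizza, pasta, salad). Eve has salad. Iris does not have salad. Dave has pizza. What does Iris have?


From clues:
  Dave → pizza
  Eve → salad
By elimination, Iris gets the remaining.

pasta


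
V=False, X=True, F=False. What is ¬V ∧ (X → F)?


V = False, X = True, F = False
Expression: ¬V ∧ (X → F)
Step 1: ¬V = NOT False = True
Step 2: X → F = True → False (false only if X=True, F=False) = False
Step 3: (True) ∧ (False) = True AND False = False

False


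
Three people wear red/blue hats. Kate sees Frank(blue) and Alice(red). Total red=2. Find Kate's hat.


Total red = 2, seen red = 1
Own red = 2 - 1 = 1
Kate's hat is red.

red


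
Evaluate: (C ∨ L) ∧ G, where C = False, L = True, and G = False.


C = False, L = True, G = False
Step 1: C ∨ L = False OR True = True
Step 2: True ∧ G = True AND False = False
OR is true when at least one operand is true; AND requires both.

False


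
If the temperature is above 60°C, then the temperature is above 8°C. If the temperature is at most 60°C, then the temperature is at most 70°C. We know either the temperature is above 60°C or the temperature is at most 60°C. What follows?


Constructive dilemma: (P → Q) ∧ (R → S), P ∨ R ⊢ Q ∨ S
Premise 1: the temperature is above 60°C → the temperature is above 8°C
Premise 2: the temperature is at most 60°C → the temperature is at most 70°C
Premise 3: the temperature is above 60°C ∨ the temperature is at most 60°C
Case 1: Assuming the temperature is above 60°C, then by Premise 1, the temperature is above 8°C.
Case 2: Assuming the temperature is at most 60°C, then by Premise 2, the temperature is at most 70°C.
Since one of the temperature is above 60°C or the temperature is at most 60°C must hold, we get the temperature is above 8°C or the temperature is at most 70°C.

The temperature is above 8°C or the temperature is at most 70°C.


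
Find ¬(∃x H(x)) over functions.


Original: ∃x H(x)
Rule: ¬∀→∃, ¬∃→∀, negate predicate.
Negation: ∀x ¬H(x)

∀x ¬H(x)


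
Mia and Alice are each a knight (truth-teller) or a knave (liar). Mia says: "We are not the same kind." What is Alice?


Mia says: "We are not the same kind."
Case 1: Mia is a Knight (truth-teller)
  Statement is true → they ARE different → Alice is a Knave
Case 2: Mia is a Knave (liar)
  Statement is false → they are NOT different → Alice is a Knave
In both cases, Alice is a Knave.

Knave
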